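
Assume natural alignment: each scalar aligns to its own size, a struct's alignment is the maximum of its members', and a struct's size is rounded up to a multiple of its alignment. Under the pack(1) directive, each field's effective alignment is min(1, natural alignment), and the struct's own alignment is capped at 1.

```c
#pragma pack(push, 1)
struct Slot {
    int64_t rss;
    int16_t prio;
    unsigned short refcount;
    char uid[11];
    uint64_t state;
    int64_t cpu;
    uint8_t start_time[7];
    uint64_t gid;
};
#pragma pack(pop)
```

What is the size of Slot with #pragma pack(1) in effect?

0..8  rss  (8B, 1-aligned)
8..10  prio  (2B, 1-aligned)
10..12  refcount  (2B, 1-aligned)
12..23  uid  (11B, 1-aligned)
23..31  state  (8B, 1-aligned)
31..39  cpu  (8B, 1-aligned)
39..46  start_time  (7B, 1-aligned)
46..54  gid  (8B, 1-aligned)
sizeof = 54, alignof = 1

54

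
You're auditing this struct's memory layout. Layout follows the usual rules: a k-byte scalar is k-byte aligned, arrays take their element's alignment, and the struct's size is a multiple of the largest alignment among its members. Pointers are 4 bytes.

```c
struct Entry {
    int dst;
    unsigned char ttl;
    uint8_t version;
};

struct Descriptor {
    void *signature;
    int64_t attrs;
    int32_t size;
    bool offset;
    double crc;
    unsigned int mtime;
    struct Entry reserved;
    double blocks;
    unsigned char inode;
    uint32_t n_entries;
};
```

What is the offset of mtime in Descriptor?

32

Entry: 0..4  dst  (4B, 4-aligned); 4..5  ttl  (1B, 1-aligned); 5..6  version  (1B, 1-aligned); 6..8  -- tail padding (2B); sizeof = 8, alignof = 4
0..4  signature  (4B, 4-aligned)
4..8  -- padding (4B)
8..16  attrs  (8B, 8-aligned)
16..20  size  (4B, 4-aligned)
20..21  offset  (1B, 1-aligned)
21..24  -- padding (3B)
24..32  crc  (8B, 8-aligned)
32..36  mtime  (4B, 4-aligned)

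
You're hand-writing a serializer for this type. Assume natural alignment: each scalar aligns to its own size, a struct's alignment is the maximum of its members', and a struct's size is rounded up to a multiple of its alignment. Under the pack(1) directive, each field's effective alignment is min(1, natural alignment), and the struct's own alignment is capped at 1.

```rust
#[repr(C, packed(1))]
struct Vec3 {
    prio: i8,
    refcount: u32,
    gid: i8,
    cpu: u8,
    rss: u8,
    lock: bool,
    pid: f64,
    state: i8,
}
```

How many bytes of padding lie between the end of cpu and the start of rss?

0..1  prio  (1B, 1-aligned)
1..5  refcount  (4B, 1-aligned)
5..6  gid  (1B, 1-aligned)
6..7  cpu  (1B, 1-aligned)
7..8  rss  (1B, 1-aligned)

0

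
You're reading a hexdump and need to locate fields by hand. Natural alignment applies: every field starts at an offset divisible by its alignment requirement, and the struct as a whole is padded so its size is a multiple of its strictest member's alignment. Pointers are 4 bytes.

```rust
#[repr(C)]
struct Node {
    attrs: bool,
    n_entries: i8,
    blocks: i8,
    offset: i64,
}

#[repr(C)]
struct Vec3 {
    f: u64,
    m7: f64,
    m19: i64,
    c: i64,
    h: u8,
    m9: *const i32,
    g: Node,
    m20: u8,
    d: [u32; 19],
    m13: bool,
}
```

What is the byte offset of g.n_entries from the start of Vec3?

Node: attrs at 0 (size 1, align 1) → ends 1; n_entries at 1 (size 1, align 1) → ends 2; blocks at 2 (size 1, align 1) → ends 3; pad 5 to align 8 for offset; offset at 8 (size 8, align 8) → ends 16; total 16 bytes, alignment 8
f at 0 (size 8, align 8) → ends 8
m7 at 8 (size 8, align 8) → ends 16
m19 at 16 (size 8, align 8) → ends 24
c at 24 (size 8, align 8) → ends 32
h at 32 (size 1, align 1) → ends 33
pad 3 to align 4 for m9
m9 at 36 (size 4, align 4) → ends 40
g at 40 (size 16, align 8) → ends 56
within Node: n_entries at 1
40 + 1 = 41

41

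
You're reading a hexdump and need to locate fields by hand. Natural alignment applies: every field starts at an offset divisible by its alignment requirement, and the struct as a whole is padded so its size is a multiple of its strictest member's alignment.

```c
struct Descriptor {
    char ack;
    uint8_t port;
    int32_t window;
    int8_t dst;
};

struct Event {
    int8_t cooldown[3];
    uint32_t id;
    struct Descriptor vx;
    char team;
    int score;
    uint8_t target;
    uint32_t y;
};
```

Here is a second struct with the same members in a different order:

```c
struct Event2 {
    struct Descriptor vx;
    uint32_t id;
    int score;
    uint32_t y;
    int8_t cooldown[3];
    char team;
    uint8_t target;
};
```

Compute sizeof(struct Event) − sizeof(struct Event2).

Descriptor: 0..1  ack  (1B, 1-aligned); 1..2  port  (1B, 1-aligned); 2..4  -- padding (2B); 4..8  window  (4B, 4-aligned); 8..9  dst  (1B, 1-aligned); 9..12  -- tail padding (3B); sizeof = 12, alignof = 4
0..3  cooldown  (3B, 1-aligned)
3..4  -- padding (1B)
4..8  id  (4B, 4-aligned)
8..20  vx  (12B, 4-aligned)
20..21  team  (1B, 1-aligned)
21..24  -- padding (3B)
24..28  score  (4B, 4-aligned)
28..29  target  (1B, 1-aligned)
29..32  -- padding (3B)
32..36  y  (4B, 4-aligned)
sizeof = 36, alignof = 4
— Event2 —
0..12  vx  (12B, 4-aligned)
12..16  id  (4B, 4-aligned)
16..20  score  (4B, 4-aligned)
20..24  y  (4B, 4-aligned)
24..27  cooldown  (3B, 1-aligned)
27..28  team  (1B, 1-aligned)
28..29  target  (1B, 1-aligned)
29..32  -- tail padding (3B)
sizeof = 32, alignof = 4
36 − 32 = 4

4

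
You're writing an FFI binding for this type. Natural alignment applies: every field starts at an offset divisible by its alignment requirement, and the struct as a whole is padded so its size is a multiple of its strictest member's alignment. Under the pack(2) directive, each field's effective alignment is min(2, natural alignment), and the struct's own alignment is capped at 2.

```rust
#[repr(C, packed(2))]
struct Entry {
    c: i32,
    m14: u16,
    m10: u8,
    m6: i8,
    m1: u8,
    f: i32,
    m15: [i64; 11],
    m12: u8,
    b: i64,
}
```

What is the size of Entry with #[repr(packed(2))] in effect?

112

c at 0 (size 4, align 2) → ends 4
m14 at 4 (size 2, align 2) → ends 6
m10 at 6 (size 1, align 1) → ends 7
m6 at 7 (size 1, align 1) → ends 8
m1 at 8 (size 1, align 1) → ends 9
pad 1 to align 2 for f
f at 10 (size 4, align 2) → ends 14
m15 at 14 (size 88, align 2) → ends 102
m12 at 102 (size 1, align 1) → ends 103
pad 1 to align 2 for b
b at 104 (size 8, align 2) → ends 112
total 112 bytes, alignment 2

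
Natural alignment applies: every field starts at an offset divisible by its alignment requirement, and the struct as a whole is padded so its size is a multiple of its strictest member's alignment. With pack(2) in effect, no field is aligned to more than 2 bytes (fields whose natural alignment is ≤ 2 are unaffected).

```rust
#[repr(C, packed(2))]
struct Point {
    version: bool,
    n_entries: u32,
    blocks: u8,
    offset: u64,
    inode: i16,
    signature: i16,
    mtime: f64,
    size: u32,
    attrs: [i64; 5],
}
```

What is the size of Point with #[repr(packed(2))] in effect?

72

@0: version [1B, align 1] → 1
+1 pad (align 2)
@2: n_entries [4B, align 2] → 6
@6: blocks [1B, align 1] → 7
+1 pad (align 2)
@8: offset [8B, align 2] → 16
@16: inode [2B, align 2] → 18
@18: signature [2B, align 2] → 20
@20: mtime [8B, align 2] → 28
@28: size [4B, align 2] → 32
@32: attrs [40B, align 2] → 72
size 72, align 2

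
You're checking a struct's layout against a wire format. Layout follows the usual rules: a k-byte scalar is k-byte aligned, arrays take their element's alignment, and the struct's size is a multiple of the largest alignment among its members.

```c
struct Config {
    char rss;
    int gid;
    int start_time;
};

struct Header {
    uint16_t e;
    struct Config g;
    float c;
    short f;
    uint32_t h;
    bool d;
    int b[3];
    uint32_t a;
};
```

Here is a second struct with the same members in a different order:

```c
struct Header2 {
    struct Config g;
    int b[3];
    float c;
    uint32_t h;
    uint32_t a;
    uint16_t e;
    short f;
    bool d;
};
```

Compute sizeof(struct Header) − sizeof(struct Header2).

Config: rss at 0 (size 1, align 1) → ends 1; pad 3 to align 4 for gid; gid at 4 (size 4, align 4) → ends 8; start_time at 8 (size 4, align 4) → ends 12; total 12 bytes, alignment 4
e at 0 (size 2, align 2) → ends 2
pad 2 to align 4 for g
g at 4 (size 12, align 4) → ends 16
c at 16 (size 4, align 4) → ends 20
f at 20 (size 2, align 2) → ends 22
pad 2 to align 4 for h
h at 24 (size 4, align 4) → ends 28
d at 28 (size 1, align 1) → ends 29
pad 3 to align 4 for b
b at 32 (size 12, align 4) → ends 44
a at 44 (size 4, align 4) → ends 48
total 48 bytes, alignment 4
— Header2 —
g at 0 (size 12, align 4) → ends 12
b at 12 (size 12, align 4) → ends 24
c at 24 (size 4, align 4) → ends 28
h at 28 (size 4, align 4) → ends 32
a at 32 (size 4, align 4) → ends 36
e at 36 (size 2, align 2) → ends 38
f at 38 (size 2, align 2) → ends 40
d at 40 (size 1, align 1) → ends 41
tail pad 3 to reach multiple of 4
total 44 bytes, alignment 4
48 − 44 = 4

4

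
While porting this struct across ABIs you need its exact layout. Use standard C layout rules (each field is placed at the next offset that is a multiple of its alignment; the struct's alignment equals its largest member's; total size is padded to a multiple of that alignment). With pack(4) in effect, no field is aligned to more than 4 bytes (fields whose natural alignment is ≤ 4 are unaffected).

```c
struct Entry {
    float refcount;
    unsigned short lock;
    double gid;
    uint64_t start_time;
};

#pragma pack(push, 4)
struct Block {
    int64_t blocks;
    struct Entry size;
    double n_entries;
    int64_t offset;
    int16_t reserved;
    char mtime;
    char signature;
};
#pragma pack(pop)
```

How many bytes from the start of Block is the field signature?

Entry: refcount at 0 (size 4, align 4) → ends 4; lock at 4 (size 2, align 2) → ends 6; pad 2 to align 8 for gid; gid at 8 (size 8, align 8) → ends 16; start_time at 16 (size 8, align 8) → ends 24; total 24 bytes, alignment 8
blocks at 0 (size 8, align 4) → ends 8
size at 8 (size 24, align 4) → ends 32
n_entries at 32 (size 8, align 4) → ends 40
offset at 40 (size 8, align 4) → ends 48
reserved at 48 (size 2, align 2) → ends 50
mtime at 50 (size 1, align 1) → ends 51
signature at 51 (size 1, align 1) → ends 52

51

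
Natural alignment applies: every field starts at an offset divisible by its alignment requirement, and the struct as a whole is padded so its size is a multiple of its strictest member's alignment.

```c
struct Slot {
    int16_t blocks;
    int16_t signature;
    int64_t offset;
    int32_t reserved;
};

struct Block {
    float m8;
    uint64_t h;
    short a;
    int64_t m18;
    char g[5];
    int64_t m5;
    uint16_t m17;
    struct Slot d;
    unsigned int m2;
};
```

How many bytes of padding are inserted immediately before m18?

Slot: @0: blocks [2B, align 2] → 2; @2: signature [2B, align 2] → 4; +4 pad (align 8); @8: offset [8B, align 8] → 16; @16: reserved [4B, align 4] → 20; +4 tail pad (align 8); size 24, align 8
@0: m8 [4B, align 4] → 4
+4 pad (align 8)
@8: h [8B, align 8] → 16
@16: a [2B, align 2] → 18
+6 pad (align 8)
@24: m18 [8B, align 8] → 32

6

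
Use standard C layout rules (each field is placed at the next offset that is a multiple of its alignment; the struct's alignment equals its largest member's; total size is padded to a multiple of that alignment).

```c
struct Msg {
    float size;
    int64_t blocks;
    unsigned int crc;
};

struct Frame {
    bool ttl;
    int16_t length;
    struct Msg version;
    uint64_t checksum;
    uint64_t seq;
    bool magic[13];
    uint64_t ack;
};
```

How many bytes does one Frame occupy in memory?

72

Msg: 0..4  size  (4B, 4-aligned); 4..8  -- padding (4B); 8..16  blocks  (8B, 8-aligned); 16..20  crc  (4B, 4-aligned); 20..24  -- tail padding (4B); sizeof = 24, alignof = 8
0..1  ttl  (1B, 1-aligned)
1..2  -- padding (1B)
2..4  length  (2B, 2-aligned)
4..8  -- padding (4B)
8..32  version  (24B, 8-aligned)
32..40  checksum  (8B, 8-aligned)
40..48  seq  (8B, 8-aligned)
48..61  magic  (13B, 1-aligned)
61..64  -- padding (3B)
64..72  ack  (8B, 8-aligned)
sizeof = 72, alignof = 8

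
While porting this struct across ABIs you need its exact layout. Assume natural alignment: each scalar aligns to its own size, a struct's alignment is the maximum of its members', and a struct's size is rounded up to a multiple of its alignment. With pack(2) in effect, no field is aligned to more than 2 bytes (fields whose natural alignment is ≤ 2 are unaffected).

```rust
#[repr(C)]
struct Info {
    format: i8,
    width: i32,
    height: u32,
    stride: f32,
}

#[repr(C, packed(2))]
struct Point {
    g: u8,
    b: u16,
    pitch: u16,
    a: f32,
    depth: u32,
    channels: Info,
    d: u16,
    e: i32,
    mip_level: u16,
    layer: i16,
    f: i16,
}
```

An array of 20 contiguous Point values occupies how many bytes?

840

Info: 0..1  format  (1B, 1-aligned); 1..4  -- padding (3B); 4..8  width  (4B, 4-aligned); 8..12  height  (4B, 4-aligned); 12..16  stride  (4B, 4-aligned); sizeof = 16, alignof = 4
0..1  g  (1B, 1-aligned)
1..2  -- padding (1B)
2..4  b  (2B, 2-aligned)
4..6  pitch  (2B, 2-aligned)
6..10  a  (4B, 2-aligned)
10..14  depth  (4B, 2-aligned)
14..30  channels  (16B, 2-aligned)
30..32  d  (2B, 2-aligned)
32..36  e  (4B, 2-aligned)
36..38  mip_level  (2B, 2-aligned)
38..40  layer  (2B, 2-aligned)
40..42  f  (2B, 2-aligned)
sizeof = 42, alignof = 2
array of 20: 20 × 42 = 840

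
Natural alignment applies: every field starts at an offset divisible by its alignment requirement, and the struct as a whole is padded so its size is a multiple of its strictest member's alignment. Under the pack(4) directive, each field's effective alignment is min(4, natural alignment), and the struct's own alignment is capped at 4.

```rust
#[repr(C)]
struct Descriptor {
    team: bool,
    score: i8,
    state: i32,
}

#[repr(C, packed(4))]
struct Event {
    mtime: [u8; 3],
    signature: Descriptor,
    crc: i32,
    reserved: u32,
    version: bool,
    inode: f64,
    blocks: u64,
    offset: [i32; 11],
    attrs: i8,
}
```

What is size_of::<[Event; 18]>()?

1584

Descriptor: 0..1  team  (1B, 1-aligned); 1..2  score  (1B, 1-aligned); 2..4  -- padding (2B); 4..8  state  (4B, 4-aligned); sizeof = 8, alignof = 4
0..3  mtime  (3B, 1-aligned)
3..4  -- padding (1B)
4..12  signature  (8B, 4-aligned)
12..16  crc  (4B, 4-aligned)
16..20  reserved  (4B, 4-aligned)
20..21  version  (1B, 1-aligned)
21..24  -- padding (3B)
24..32  inode  (8B, 4-aligned)
32..40  blocks  (8B, 4-aligned)
40..84  offset  (44B, 4-aligned)
84..85  attrs  (1B, 1-aligned)
85..88  -- tail padding (3B)
sizeof = 88, alignof = 4
array of 18: 18 × 88 = 1584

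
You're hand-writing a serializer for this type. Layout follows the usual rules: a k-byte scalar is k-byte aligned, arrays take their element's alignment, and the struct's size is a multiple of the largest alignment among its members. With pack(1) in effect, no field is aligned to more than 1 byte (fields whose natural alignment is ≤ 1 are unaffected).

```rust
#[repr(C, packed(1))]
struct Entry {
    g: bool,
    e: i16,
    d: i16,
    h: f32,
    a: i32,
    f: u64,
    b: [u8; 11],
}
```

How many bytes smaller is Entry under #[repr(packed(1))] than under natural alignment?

natural layout:
  @0: g [1B, align 1] → 1
  +1 pad (align 2)
  @2: e [2B, align 2] → 4
  @4: d [2B, align 2] → 6
  +2 pad (align 4)
  @8: h [4B, align 4] → 12
  @12: a [4B, align 4] → 16
  @16: f [8B, align 8] → 24
  @24: b [11B, align 1] → 35
  +5 tail pad (align 8)
  size 40, align 8
packed(1) layout:
  @0: g [1B, align 1] → 1
  @1: e [2B, align 1] → 3
  @3: d [2B, align 1] → 5
  @5: h [4B, align 1] → 9
  @9: a [4B, align 1] → 13
  @13: f [8B, align 1] → 21
  @21: b [11B, align 1] → 32
  size 32, align 1
40 − 32 = 8

8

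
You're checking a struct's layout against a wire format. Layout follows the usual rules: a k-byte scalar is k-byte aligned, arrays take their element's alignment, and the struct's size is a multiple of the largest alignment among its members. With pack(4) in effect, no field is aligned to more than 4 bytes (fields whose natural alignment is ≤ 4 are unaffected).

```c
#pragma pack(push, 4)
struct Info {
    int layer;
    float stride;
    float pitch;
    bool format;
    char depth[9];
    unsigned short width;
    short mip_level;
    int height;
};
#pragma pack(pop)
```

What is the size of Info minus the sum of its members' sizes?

2

@0: layer [4B, align 4] → 4
@4: stride [4B, align 4] → 8
@8: pitch [4B, align 4] → 12
@12: format [1B, align 1] → 13
@13: depth [9B, align 1] → 22
@22: width [2B, align 2] → 24
@24: mip_level [2B, align 2] → 26
+2 pad (align 4)
@28: height [4B, align 4] → 32
size 32, align 4
data bytes 30, size 32 → padding 2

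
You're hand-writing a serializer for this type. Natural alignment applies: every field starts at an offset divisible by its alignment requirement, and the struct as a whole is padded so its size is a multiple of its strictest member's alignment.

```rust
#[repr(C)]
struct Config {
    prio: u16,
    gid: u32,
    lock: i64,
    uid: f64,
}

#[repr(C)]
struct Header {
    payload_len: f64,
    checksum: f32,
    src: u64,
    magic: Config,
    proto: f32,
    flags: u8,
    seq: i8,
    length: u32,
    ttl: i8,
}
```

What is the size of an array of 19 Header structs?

1216

Config: 0..2  prio  (2B, 2-aligned); 2..4  -- padding (2B); 4..8  gid  (4B, 4-aligned); 8..16  lock  (8B, 8-aligned); 16..24  uid  (8B, 8-aligned); sizeof = 24, alignof = 8
0..8  payload_len  (8B, 8-aligned)
8..12  checksum  (4B, 4-aligned)
12..16  -- padding (4B)
16..24  src  (8B, 8-aligned)
24..48  magic  (24B, 8-aligned)
48..52  proto  (4B, 4-aligned)
52..53  flags  (1B, 1-aligned)
53..54  seq  (1B, 1-aligned)
54..56  -- padding (2B)
56..60  length  (4B, 4-aligned)
60..61  ttl  (1B, 1-aligned)
61..64  -- tail padding (3B)
sizeof = 64, alignof = 8
array of 19: 19 × 64 = 1216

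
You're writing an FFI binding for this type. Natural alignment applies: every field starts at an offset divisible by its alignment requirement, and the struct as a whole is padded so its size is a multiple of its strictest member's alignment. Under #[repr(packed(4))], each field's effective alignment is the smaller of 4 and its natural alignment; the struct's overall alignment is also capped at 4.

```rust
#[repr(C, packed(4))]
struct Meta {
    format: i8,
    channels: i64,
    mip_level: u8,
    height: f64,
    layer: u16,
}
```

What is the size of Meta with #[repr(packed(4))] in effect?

28

format at 0 (size 1, align 1) → ends 1
pad 3 to align 4 for channels
channels at 4 (size 8, align 4) → ends 12
mip_level at 12 (size 1, align 1) → ends 13
pad 3 to align 4 for height
height at 16 (size 8, align 4) → ends 24
layer at 24 (size 2, align 2) → ends 26
tail pad 2 to reach multiple of 4
total 28 bytes, alignment 4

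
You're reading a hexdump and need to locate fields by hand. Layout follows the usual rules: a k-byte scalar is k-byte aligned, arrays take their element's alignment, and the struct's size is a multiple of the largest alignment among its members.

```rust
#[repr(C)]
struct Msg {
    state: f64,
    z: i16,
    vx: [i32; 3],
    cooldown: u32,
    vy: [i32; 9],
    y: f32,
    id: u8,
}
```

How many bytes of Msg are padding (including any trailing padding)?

5

@0: state [8B, align 8] → 8
@8: z [2B, align 2] → 10
+2 pad (align 4)
@12: vx [12B, align 4] → 24
@24: cooldown [4B, align 4] → 28
@28: vy [36B, align 4] → 64
@64: y [4B, align 4] → 68
@68: id [1B, align 1] → 69
+3 tail pad (align 8)
size 72, align 8
data bytes 67, size 72 → padding 5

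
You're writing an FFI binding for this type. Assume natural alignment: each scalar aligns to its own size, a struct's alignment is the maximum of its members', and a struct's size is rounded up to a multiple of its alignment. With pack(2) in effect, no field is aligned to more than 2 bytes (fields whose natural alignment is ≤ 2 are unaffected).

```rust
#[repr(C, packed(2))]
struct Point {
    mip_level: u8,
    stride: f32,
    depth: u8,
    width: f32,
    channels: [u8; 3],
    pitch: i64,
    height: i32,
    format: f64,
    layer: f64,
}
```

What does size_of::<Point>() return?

44 bytes

0..1  mip_level  (1B, 1-aligned)
1..2  -- padding (1B)
2..6  stride  (4B, 2-aligned)
6..7  depth  (1B, 1-aligned)
7..8  -- padding (1B)
8..12  width  (4B, 2-aligned)
12..15  channels  (3B, 1-aligned)
15..16  -- padding (1B)
16..24  pitch  (8B, 2-aligned)
24..28  height  (4B, 2-aligned)
28..36  format  (8B, 2-aligned)
36..44  layer  (8B, 2-aligned)
sizeof = 44, alignof = 2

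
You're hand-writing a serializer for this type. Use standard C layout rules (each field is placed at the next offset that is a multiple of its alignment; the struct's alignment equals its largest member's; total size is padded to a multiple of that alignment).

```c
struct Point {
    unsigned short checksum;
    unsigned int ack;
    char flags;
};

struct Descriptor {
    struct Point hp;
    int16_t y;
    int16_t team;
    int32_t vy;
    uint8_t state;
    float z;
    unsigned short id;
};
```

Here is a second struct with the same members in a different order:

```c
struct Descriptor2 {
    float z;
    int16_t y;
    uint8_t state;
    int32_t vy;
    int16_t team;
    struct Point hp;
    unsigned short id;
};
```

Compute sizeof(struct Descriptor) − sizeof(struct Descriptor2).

Point: @0: checksum [2B, align 2] → 2; +2 pad (align 4); @4: ack [4B, align 4] → 8; @8: flags [1B, align 1] → 9; +3 tail pad (align 4); size 12, align 4
@0: hp [12B, align 4] → 12
@12: y [2B, align 2] → 14
@14: team [2B, align 2] → 16
@16: vy [4B, align 4] → 20
@20: state [1B, align 1] → 21
+3 pad (align 4)
@24: z [4B, align 4] → 28
@28: id [2B, align 2] → 30
+2 tail pad (align 4)
size 32, align 4
— Descriptor2 —
@0: z [4B, align 4] → 4
@4: y [2B, align 2] → 6
@6: state [1B, align 1] → 7
+1 pad (align 4)
@8: vy [4B, align 4] → 12
@12: team [2B, align 2] → 14
+2 pad (align 4)
@16: hp [12B, align 4] → 28
@28: id [2B, align 2] → 30
+2 tail pad (align 4)
size 32, align 4
32 − 32 = 0

0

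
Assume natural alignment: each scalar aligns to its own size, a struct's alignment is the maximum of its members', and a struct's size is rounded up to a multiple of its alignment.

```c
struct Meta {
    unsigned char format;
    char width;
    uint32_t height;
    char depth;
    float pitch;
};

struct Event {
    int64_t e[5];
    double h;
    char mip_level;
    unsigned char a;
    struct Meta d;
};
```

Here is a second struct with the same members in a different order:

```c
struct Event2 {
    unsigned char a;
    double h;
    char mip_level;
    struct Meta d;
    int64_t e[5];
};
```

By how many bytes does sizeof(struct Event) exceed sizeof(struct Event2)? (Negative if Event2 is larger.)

Meta: 0..1  format  (1B, 1-aligned); 1..2  width  (1B, 1-aligned); 2..4  -- padding (2B); 4..8  height  (4B, 4-aligned); 8..9  depth  (1B, 1-aligned); 9..12  -- padding (3B); 12..16  pitch  (4B, 4-aligned); sizeof = 16, alignof = 4
0..40  e  (40B, 8-aligned)
40..48  h  (8B, 8-aligned)
48..49  mip_level  (1B, 1-aligned)
49..50  a  (1B, 1-aligned)
50..52  -- padding (2B)
52..68  d  (16B, 4-aligned)
68..72  -- tail padding (4B)
sizeof = 72, alignof = 8
— Event2 —
0..1  a  (1B, 1-aligned)
1..8  -- padding (7B)
8..16  h  (8B, 8-aligned)
16..17  mip_level  (1B, 1-aligned)
17..20  -- padding (3B)
20..36  d  (16B, 4-aligned)
36..40  -- padding (4B)
40..80  e  (40B, 8-aligned)
sizeof = 80, alignof = 8
72 − 80 = -8

-8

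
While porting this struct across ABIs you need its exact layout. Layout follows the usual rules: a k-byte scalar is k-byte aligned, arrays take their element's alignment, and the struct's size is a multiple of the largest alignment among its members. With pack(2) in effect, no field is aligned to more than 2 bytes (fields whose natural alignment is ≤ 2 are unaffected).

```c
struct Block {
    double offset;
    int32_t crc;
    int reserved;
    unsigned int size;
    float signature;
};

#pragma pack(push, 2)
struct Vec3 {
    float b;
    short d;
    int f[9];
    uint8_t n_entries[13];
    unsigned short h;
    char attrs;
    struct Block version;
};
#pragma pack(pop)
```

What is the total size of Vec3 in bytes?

84

Block: offset at 0 (size 8, align 8) → ends 8; crc at 8 (size 4, align 4) → ends 12; reserved at 12 (size 4, align 4) → ends 16; size at 16 (size 4, align 4) → ends 20; signature at 20 (size 4, align 4) → ends 24; total 24 bytes, alignment 8
b at 0 (size 4, align 2) → ends 4
d at 4 (size 2, align 2) → ends 6
f at 6 (size 36, align 2) → ends 42
n_entries at 42 (size 13, align 1) → ends 55
pad 1 to align 2 for h
h at 56 (size 2, align 2) → ends 58
attrs at 58 (size 1, align 1) → ends 59
pad 1 to align 2 for version
version at 60 (size 24, align 2) → ends 84
total 84 bytes, alignment 2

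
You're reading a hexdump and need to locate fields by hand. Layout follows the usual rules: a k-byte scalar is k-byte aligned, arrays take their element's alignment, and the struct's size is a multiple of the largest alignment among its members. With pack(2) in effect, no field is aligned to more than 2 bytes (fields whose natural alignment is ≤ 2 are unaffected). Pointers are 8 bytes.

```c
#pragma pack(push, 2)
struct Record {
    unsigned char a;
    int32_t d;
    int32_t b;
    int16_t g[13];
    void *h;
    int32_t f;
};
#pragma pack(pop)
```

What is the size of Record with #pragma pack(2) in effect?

a at 0 (size 1, align 1) → ends 1
pad 1 to align 2 for d
d at 2 (size 4, align 2) → ends 6
b at 6 (size 4, align 2) → ends 10
g at 10 (size 26, align 2) → ends 36
h at 36 (size 8, align 2) → ends 44
f at 44 (size 4, align 2) → ends 48
total 48 bytes, alignment 2

48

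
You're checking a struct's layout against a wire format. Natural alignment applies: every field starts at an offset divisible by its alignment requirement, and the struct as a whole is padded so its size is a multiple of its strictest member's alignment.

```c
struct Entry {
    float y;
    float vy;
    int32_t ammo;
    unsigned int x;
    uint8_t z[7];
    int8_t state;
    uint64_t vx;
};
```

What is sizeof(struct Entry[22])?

704

0..4  y  (4B, 4-aligned)
4..8  vy  (4B, 4-aligned)
8..12  ammo  (4B, 4-aligned)
12..16  x  (4B, 4-aligned)
16..23  z  (7B, 1-aligned)
23..24  state  (1B, 1-aligned)
24..32  vx  (8B, 8-aligned)
sizeof = 32, alignof = 8
array of 22: 22 × 32 = 704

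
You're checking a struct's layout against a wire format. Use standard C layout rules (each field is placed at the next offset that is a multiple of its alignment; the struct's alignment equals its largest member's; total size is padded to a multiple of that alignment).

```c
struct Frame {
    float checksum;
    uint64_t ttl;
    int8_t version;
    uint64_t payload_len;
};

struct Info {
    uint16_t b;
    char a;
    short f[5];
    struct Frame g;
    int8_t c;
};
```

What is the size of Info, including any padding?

56 bytes

Frame: 0..4  checksum  (4B, 4-aligned); 4..8  -- padding (4B); 8..16  ttl  (8B, 8-aligned); 16..17  version  (1B, 1-aligned); 17..24  -- padding (7B); 24..32  payload_len  (8B, 8-aligned); sizeof = 32, alignof = 8
0..2  b  (2B, 2-aligned)
2..3  a  (1B, 1-aligned)
3..4  -- padding (1B)
4..14  f  (10B, 2-aligned)
14..16  -- padding (2B)
16..48  g  (32B, 8-aligned)
48..49  c  (1B, 1-aligned)
49..56  -- tail padding (7B)
sizeof = 56, alignof = 8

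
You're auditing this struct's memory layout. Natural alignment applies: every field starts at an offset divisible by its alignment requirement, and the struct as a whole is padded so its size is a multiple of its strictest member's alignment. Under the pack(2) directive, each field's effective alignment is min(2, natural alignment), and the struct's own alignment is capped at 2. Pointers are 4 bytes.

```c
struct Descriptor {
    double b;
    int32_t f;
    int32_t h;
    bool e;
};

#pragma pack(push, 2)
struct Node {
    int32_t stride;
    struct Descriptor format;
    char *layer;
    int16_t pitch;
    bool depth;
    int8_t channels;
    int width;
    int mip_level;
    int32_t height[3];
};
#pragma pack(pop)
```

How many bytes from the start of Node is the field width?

36

Descriptor: 0..8  b  (8B, 8-aligned); 8..12  f  (4B, 4-aligned); 12..16  h  (4B, 4-aligned); 16..17  e  (1B, 1-aligned); 17..24  -- tail padding (7B); sizeof = 24, alignof = 8
0..4  stride  (4B, 2-aligned)
4..28  format  (24B, 2-aligned)
28..32  layer  (4B, 2-aligned)
32..34  pitch  (2B, 2-aligned)
34..35  depth  (1B, 1-aligned)
35..36  channels  (1B, 1-aligned)
36..40  width  (4B, 2-aligned)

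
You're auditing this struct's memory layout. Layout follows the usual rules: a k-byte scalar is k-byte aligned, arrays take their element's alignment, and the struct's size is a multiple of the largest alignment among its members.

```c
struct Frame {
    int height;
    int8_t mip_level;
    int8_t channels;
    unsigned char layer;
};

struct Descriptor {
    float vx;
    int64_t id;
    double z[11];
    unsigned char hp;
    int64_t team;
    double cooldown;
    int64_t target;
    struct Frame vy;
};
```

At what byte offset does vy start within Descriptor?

Frame: 0..4  height  (4B, 4-aligned); 4..5  mip_level  (1B, 1-aligned); 5..6  channels  (1B, 1-aligned); 6..7  layer  (1B, 1-aligned); 7..8  -- tail padding (1B); sizeof = 8, alignof = 4
0..4  vx  (4B, 4-aligned)
4..8  -- padding (4B)
8..16  id  (8B, 8-aligned)
16..104  z  (88B, 8-aligned)
104..105  hp  (1B, 1-aligned)
105..112  -- padding (7B)
112..120  team  (8B, 8-aligned)
120..128  cooldown  (8B, 8-aligned)
128..136  target  (8B, 8-aligned)
136..144  vy  (8B, 4-aligned)

136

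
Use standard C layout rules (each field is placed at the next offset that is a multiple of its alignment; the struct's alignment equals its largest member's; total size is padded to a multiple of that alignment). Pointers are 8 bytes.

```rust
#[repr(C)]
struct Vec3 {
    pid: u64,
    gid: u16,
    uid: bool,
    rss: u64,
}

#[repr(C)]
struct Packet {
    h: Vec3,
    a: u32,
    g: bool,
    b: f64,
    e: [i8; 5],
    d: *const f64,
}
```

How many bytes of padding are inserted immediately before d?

3

Vec3: @0: pid [8B, align 8] → 8; @8: gid [2B, align 2] → 10; @10: uid [1B, align 1] → 11; +5 pad (align 8); @16: rss [8B, align 8] → 24; size 24, align 8
@0: h [24B, align 8] → 24
@24: a [4B, align 4] → 28
@28: g [1B, align 1] → 29
+3 pad (align 8)
@32: b [8B, align 8] → 40
@40: e [5B, align 1] → 45
+3 pad (align 8)
@48: d [8B, align 8] → 56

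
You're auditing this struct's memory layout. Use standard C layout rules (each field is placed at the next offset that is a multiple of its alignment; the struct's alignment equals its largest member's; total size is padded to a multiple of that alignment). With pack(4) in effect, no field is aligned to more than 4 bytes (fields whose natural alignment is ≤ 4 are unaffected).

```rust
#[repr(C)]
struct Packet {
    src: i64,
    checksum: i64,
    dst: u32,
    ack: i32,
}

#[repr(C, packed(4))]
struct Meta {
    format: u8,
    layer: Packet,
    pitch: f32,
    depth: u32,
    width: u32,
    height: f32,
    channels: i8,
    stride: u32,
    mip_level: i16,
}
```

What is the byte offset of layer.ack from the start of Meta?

Packet: @0: src [8B, align 8] → 8; @8: checksum [8B, align 8] → 16; @16: dst [4B, align 4] → 20; @20: ack [4B, align 4] → 24; size 24, align 8
@0: format [1B, align 1] → 1
+3 pad (align 4)
@4: layer [24B, align 4] → 28
within Packet: ack at 20
4 + 20 = 24

24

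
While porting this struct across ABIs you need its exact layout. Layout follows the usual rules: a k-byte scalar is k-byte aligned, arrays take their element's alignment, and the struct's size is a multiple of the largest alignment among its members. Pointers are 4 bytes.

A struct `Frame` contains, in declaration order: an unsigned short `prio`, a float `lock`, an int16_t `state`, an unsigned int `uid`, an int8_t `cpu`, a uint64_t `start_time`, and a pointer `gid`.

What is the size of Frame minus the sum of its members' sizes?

15

prio at 0 (size 2, align 2) → ends 2
pad 2 to align 4 for lock
lock at 4 (size 4, align 4) → ends 8
state at 8 (size 2, align 2) → ends 10
pad 2 to align 4 for uid
uid at 12 (size 4, align 4) → ends 16
cpu at 16 (size 1, align 1) → ends 17
pad 7 to align 8 for start_time
start_time at 24 (size 8, align 8) → ends 32
gid at 32 (size 4, align 4) → ends 36
tail pad 4 to reach multiple of 8
total 40 bytes, alignment 8
data bytes 25, size 40 → padding 15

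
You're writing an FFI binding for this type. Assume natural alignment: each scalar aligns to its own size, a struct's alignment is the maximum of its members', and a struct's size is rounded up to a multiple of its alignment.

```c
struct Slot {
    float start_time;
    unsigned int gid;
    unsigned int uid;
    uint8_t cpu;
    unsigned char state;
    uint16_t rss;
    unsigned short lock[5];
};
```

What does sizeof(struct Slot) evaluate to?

28

0..4  start_time  (4B, 4-aligned)
4..8  gid  (4B, 4-aligned)
8..12  uid  (4B, 4-aligned)
12..13  cpu  (1B, 1-aligned)
13..14  state  (1B, 1-aligned)
14..16  rss  (2B, 2-aligned)
16..26  lock  (10B, 2-aligned)
26..28  -- tail padding (2B)
sizeof = 28, alignof = 4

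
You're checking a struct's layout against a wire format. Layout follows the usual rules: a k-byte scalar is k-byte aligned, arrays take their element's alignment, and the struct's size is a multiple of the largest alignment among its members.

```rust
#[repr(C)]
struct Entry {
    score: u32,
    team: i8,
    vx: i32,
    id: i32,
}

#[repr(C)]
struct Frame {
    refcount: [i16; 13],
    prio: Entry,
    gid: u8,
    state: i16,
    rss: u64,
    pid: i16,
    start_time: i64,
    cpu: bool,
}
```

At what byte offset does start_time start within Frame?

64

Entry: 0..4  score  (4B, 4-aligned); 4..5  team  (1B, 1-aligned); 5..8  -- padding (3B); 8..12  vx  (4B, 4-aligned); 12..16  id  (4B, 4-aligned); sizeof = 16, alignof = 4
0..26  refcount  (26B, 2-aligned)
26..28  -- padding (2B)
28..44  prio  (16B, 4-aligned)
44..45  gid  (1B, 1-aligned)
45..46  -- padding (1B)
46..48  state  (2B, 2-aligned)
48..56  rss  (8B, 8-aligned)
56..58  pid  (2B, 2-aligned)
58..64  -- padding (6B)
64..72  start_time  (8B, 8-aligned)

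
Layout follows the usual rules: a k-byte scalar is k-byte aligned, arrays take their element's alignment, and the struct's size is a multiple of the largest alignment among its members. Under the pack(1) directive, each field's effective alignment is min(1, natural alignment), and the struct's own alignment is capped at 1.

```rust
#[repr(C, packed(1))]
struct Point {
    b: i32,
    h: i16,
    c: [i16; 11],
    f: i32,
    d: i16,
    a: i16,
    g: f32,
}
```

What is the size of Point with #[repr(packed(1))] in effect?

40

0..4  b  (4B, 1-aligned)
4..6  h  (2B, 1-aligned)
6..28  c  (22B, 1-aligned)
28..32  f  (4B, 1-aligned)
32..34  d  (2B, 1-aligned)
34..36  a  (2B, 1-aligned)
36..40  g  (4B, 1-aligned)
sizeof = 40, alignof = 1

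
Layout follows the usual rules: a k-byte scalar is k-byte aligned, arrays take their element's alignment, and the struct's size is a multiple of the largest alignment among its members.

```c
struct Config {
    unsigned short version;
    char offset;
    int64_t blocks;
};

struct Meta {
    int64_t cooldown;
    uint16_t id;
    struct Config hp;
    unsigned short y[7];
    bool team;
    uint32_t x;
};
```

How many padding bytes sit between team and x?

Config: @0: version [2B, align 2] → 2; @2: offset [1B, align 1] → 3; +5 pad (align 8); @8: blocks [8B, align 8] → 16; size 16, align 8
@0: cooldown [8B, align 8] → 8
@8: id [2B, align 2] → 10
+6 pad (align 8)
@16: hp [16B, align 8] → 32
@32: y [14B, align 2] → 46
@46: team [1B, align 1] → 47
+1 pad (align 4)
@48: x [4B, align 4] → 52

1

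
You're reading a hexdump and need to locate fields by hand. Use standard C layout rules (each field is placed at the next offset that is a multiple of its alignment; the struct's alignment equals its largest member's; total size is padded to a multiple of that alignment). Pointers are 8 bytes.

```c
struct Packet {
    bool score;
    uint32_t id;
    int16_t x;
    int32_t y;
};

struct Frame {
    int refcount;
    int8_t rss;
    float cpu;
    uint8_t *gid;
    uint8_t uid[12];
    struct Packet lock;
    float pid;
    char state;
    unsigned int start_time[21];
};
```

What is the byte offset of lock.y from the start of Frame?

Packet: 0..1  score  (1B, 1-aligned); 1..4  -- padding (3B); 4..8  id  (4B, 4-aligned); 8..10  x  (2B, 2-aligned); 10..12  -- padding (2B); 12..16  y  (4B, 4-aligned); sizeof = 16, alignof = 4
0..4  refcount  (4B, 4-aligned)
4..5  rss  (1B, 1-aligned)
5..8  -- padding (3B)
8..12  cpu  (4B, 4-aligned)
12..16  -- padding (4B)
16..24  gid  (8B, 8-aligned)
24..36  uid  (12B, 1-aligned)
36..52  lock  (16B, 4-aligned)
within Packet: y at 12
36 + 12 = 48

48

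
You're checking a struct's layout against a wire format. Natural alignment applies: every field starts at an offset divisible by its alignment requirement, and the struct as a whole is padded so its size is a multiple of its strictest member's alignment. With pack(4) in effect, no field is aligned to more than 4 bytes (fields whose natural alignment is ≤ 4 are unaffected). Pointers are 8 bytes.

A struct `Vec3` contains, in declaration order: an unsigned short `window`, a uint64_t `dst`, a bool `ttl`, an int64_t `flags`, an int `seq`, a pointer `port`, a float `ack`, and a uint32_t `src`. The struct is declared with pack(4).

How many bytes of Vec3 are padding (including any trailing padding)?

5

window at 0 (size 2, align 2) → ends 2
pad 2 to align 4 for dst
dst at 4 (size 8, align 4) → ends 12
ttl at 12 (size 1, align 1) → ends 13
pad 3 to align 4 for flags
flags at 16 (size 8, align 4) → ends 24
seq at 24 (size 4, align 4) → ends 28
port at 28 (size 8, align 4) → ends 36
ack at 36 (size 4, align 4) → ends 40
src at 40 (size 4, align 4) → ends 44
total 44 bytes, alignment 4
data bytes 39, size 44 → padding 5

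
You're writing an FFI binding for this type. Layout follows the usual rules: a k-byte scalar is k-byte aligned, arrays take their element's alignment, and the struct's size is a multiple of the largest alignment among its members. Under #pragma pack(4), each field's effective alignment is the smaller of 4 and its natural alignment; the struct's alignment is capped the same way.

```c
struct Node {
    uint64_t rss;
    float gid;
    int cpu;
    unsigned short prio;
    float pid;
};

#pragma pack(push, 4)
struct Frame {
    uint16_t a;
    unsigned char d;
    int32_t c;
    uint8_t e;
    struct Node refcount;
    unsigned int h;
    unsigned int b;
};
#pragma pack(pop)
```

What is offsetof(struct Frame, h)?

36

Node: @0: rss [8B, align 8] → 8; @8: gid [4B, align 4] → 12; @12: cpu [4B, align 4] → 16; @16: prio [2B, align 2] → 18; +2 pad (align 4); @20: pid [4B, align 4] → 24; size 24, align 8
@0: a [2B, align 2] → 2
@2: d [1B, align 1] → 3
+1 pad (align 4)
@4: c [4B, align 4] → 8
@8: e [1B, align 1] → 9
+3 pad (align 4)
@12: refcount [24B, align 4] → 36
@36: h [4B, align 4] → 40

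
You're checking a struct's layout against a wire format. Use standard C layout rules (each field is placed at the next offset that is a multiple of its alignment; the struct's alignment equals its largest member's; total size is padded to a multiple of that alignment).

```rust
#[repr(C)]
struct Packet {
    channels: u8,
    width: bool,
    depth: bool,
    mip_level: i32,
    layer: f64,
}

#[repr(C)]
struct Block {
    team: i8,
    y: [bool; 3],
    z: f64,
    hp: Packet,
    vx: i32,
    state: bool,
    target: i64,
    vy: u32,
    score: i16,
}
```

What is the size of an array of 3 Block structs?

168

Packet: @0: channels [1B, align 1] → 1; @1: width [1B, align 1] → 2; @2: depth [1B, align 1] → 3; +1 pad (align 4); @4: mip_level [4B, align 4] → 8; @8: layer [8B, align 8] → 16; size 16, align 8
@0: team [1B, align 1] → 1
@1: y [3B, align 1] → 4
+4 pad (align 8)
@8: z [8B, align 8] → 16
@16: hp [16B, align 8] → 32
@32: vx [4B, align 4] → 36
@36: state [1B, align 1] → 37
+3 pad (align 8)
@40: target [8B, align 8] → 48
@48: vy [4B, align 4] → 52
@52: score [2B, align 2] → 54
+2 tail pad (align 8)
size 56, align 8
array of 3: 3 × 56 = 168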